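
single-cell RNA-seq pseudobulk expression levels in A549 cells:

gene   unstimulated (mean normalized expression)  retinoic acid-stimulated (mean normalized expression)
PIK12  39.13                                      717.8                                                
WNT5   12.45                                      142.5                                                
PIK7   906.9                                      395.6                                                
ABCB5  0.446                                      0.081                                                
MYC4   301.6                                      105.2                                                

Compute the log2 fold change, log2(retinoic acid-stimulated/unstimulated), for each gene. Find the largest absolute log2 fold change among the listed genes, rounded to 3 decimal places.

log2(717.8/39.13) = 4.197  (PIK12)
log2(142.5/12.45) = 3.517  (WNT5)
log2(395.6/906.9) = -1.197  (PIK7)
log2(0.081/0.446) = -2.461  (ABCB5)
log2(105.2/301.6) = -1.520  (MYC4)
The largest magnitude belongs to PIK12.

4.197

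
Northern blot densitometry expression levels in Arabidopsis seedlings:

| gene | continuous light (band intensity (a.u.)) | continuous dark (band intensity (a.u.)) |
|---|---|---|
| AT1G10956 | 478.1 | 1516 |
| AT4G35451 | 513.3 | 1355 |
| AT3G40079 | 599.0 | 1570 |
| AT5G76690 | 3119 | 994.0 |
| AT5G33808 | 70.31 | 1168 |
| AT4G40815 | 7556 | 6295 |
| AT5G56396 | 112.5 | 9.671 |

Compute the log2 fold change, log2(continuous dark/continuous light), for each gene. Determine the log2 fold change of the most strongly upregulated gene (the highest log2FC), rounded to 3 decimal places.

log2(1516/478.1) = 1.665  (AT1G10956)
log2(1355/513.3) = 1.400  (AT4G35451)
log2(1570/599.0) = 1.390  (AT3G40079)
log2(994.0/3119) = -1.650  (AT5G76690)
log2(1168/70.31) = 4.054  (AT5G33808)
log2(6295/7556) = -0.263  (AT4G40815)
log2(9.671/112.5) = -3.540  (AT5G56396)
AT5G33808 is most strongly upregulated.

4.054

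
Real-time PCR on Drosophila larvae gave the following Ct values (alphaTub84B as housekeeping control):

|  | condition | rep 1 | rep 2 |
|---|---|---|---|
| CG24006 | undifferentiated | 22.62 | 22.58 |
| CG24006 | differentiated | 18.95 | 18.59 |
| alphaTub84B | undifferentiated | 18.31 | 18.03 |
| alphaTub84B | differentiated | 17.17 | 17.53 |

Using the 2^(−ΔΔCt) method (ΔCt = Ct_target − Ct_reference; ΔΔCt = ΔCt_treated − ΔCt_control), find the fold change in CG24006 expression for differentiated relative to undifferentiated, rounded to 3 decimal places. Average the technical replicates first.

Mean Ct: CG24006 undifferentiated 22.600; CG24006 differentiated 18.770; alphaTub84B undifferentiated 18.170; alphaTub84B differentiated 17.350
ΔCt(undifferentiated) = 22.600 − 18.170 = 4.430
ΔCt(differentiated) = 18.770 − 17.350 = 1.420
ΔΔCt = 1.420 − 4.430 = -3.010
Fold change = 2^(−(-3.010)) = 2^3.010 = 8.0556

8.056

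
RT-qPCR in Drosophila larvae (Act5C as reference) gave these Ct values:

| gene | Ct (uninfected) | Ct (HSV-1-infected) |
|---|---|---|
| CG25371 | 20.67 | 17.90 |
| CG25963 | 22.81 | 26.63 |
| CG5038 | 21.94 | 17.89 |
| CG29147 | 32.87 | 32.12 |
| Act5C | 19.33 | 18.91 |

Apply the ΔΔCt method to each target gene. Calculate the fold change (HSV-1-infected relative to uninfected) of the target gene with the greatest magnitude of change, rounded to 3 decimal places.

0.053

CG25371: ΔΔCt = (17.90−18.91) − (20.67−19.33) = -1.01 − 1.34 = -2.35; fold change = 2^2.35 = 5.098
CG25963: ΔΔCt = (26.63−18.91) − (22.81−19.33) = 7.72 − 3.48 = 4.24; fold change = 2^-4.24 = 0.053
CG5038: ΔΔCt = (17.89−18.91) − (21.94−19.33) = -1.02 − 2.61 = -3.63; fold change = 2^3.63 = 12.381
CG29147: ΔΔCt = (32.12−18.91) − (32.87−19.33) = 13.21 − 13.54 = -0.33; fold change = 2^0.33 = 1.257
CG25963 has the largest |ΔΔCt| = 4.24.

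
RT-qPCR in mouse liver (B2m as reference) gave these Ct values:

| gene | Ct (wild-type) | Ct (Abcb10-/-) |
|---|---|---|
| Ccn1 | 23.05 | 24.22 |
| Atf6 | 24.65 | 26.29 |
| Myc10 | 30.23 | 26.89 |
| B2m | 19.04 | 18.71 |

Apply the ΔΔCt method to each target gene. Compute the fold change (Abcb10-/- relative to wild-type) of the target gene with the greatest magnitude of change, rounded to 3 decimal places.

Ccn1: ΔΔCt = (24.22−18.71) − (23.05−19.04) = 5.51 − 4.01 = 1.50; fold change = 2^-1.50 = 0.354
Atf6: ΔΔCt = (26.29−18.71) − (24.65−19.04) = 7.58 − 5.61 = 1.97; fold change = 2^-1.97 = 0.255
Myc10: ΔΔCt = (26.89−18.71) − (30.23−19.04) = 8.18 − 11.19 = -3.01; fold change = 2^3.01 = 8.056
Myc10 has the largest |ΔΔCt| = 3.01.

8.056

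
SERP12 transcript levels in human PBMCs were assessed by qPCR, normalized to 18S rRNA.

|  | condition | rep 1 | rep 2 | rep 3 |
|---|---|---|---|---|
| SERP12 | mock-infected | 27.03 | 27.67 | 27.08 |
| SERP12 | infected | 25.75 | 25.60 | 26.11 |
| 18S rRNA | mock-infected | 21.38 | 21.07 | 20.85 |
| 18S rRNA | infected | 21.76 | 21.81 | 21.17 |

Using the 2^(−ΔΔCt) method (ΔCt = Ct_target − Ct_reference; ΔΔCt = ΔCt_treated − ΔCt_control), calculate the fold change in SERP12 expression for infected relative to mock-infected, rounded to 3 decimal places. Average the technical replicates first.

3.784

Mean Ct: SERP12 mock-infected 27.260; SERP12 infected 25.820; 18S rRNA mock-infected 21.100; 18S rRNA infected 21.580
ΔCt(mock-infected) = 27.260 − 21.100 = 6.160
ΔCt(infected) = 25.820 − 21.580 = 4.240
ΔΔCt = 4.240 − 6.160 = -1.920
Fold change = 2^(−(-1.920)) = 2^1.920 = 3.7842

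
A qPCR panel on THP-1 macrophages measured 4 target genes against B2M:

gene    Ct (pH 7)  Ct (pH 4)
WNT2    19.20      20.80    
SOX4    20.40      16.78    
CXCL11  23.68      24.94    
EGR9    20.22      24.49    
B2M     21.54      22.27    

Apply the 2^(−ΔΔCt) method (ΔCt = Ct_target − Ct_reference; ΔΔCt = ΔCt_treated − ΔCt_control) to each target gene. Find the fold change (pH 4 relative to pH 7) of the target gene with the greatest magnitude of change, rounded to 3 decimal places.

20.393

WNT2: ΔΔCt = (20.80−22.27) − (19.20−21.54) = -1.47 − (-2.34) = 0.87; fold change = 2^-0.87 = 0.547
SOX4: ΔΔCt = (16.78−22.27) − (20.40−21.54) = -5.49 − (-1.14) = -4.35; fold change = 2^4.35 = 20.393
CXCL11: ΔΔCt = (24.94−22.27) − (23.68−21.54) = 2.67 − 2.14 = 0.53; fold change = 2^-0.53 = 0.693
EGR9: ΔΔCt = (24.49−22.27) − (20.22−21.54) = 2.22 − (-1.32) = 3.54; fold change = 2^-3.54 = 0.086
SOX4 has the largest |ΔΔCt| = 4.35.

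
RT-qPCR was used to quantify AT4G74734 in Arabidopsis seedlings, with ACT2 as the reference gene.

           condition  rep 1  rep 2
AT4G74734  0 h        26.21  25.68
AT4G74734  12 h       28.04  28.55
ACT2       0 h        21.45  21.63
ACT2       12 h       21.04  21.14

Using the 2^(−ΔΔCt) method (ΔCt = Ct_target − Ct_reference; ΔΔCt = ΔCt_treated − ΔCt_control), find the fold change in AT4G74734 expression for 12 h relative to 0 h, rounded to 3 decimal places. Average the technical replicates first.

0.144

Mean Ct: AT4G74734 0 h 25.945; AT4G74734 12 h 28.295; ACT2 0 h 21.540; ACT2 12 h 21.090
ΔCt(0 h) = 25.945 − 21.540 = 4.405
ΔCt(12 h) = 28.295 − 21.090 = 7.205
ΔΔCt = 7.205 − 4.405 = 2.800
Fold change = 2^(−2.800) = 0.1436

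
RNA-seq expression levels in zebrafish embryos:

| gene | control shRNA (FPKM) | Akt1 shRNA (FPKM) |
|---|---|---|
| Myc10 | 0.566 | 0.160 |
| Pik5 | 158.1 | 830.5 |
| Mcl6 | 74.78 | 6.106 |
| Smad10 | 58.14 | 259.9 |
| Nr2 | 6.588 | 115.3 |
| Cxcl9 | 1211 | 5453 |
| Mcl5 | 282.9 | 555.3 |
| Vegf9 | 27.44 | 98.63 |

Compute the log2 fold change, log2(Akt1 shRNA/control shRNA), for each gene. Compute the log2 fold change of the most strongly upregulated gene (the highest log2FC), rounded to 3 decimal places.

log2(0.160/0.566) = -1.823  (Myc10)
log2(830.5/158.1) = 2.393  (Pik5)
log2(6.106/74.78) = -3.614  (Mcl6)
log2(259.9/58.14) = 2.160  (Smad10)
log2(115.3/6.588) = 4.129  (Nr2)
log2(5453/1211) = 2.171  (Cxcl9)
log2(555.3/282.9) = 0.973  (Mcl5)
log2(98.63/27.44) = 1.846  (Vegf9)
Nr2 is most strongly upregulated.

4.129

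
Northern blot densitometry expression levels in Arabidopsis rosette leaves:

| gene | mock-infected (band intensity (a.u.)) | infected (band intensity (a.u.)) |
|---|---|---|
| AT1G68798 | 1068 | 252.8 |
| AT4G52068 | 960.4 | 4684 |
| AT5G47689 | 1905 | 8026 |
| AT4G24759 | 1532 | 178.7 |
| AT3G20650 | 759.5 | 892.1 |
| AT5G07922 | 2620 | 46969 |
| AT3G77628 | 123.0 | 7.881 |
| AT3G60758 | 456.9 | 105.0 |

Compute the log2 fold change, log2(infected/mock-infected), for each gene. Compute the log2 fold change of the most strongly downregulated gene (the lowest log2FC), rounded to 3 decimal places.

-3.964

log2(252.8/1068) = -2.079  (AT1G68798)
log2(4684/960.4) = 2.286  (AT4G52068)
log2(8026/1905) = 2.075  (AT5G47689)
log2(178.7/1532) = -3.100  (AT4G24759)
log2(892.1/759.5) = 0.232  (AT3G20650)
log2(46969/2620) = 4.164  (AT5G07922)
log2(7.881/123.0) = -3.964  (AT3G77628)
log2(105.0/456.9) = -2.121  (AT3G60758)
AT3G77628 is most strongly downregulated.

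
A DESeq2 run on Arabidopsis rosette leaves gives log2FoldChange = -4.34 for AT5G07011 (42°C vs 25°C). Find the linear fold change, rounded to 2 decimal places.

Fold change = 2^(-4.34) = 0.049
That is, AT5G07011 drops to 4.9% of the 25°C level.

0.05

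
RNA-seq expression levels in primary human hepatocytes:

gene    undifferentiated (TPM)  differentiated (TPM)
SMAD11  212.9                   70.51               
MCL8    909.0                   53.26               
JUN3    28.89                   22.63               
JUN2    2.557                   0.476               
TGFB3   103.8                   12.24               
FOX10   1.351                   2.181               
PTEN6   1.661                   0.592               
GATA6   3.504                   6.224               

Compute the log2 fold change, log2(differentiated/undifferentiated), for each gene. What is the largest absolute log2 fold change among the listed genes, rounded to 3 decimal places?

log2(70.51/212.9) = -1.594  (SMAD11)
log2(53.26/909.0) = -4.093  (MCL8)
log2(22.63/28.89) = -0.352  (JUN3)
log2(0.476/2.557) = -2.425  (JUN2)
log2(12.24/103.8) = -3.084  (TGFB3)
log2(2.181/1.351) = 0.691  (FOX10)
log2(0.592/1.661) = -1.488  (PTEN6)
log2(6.224/3.504) = 0.829  (GATA6)
The largest magnitude belongs to MCL8.

4.093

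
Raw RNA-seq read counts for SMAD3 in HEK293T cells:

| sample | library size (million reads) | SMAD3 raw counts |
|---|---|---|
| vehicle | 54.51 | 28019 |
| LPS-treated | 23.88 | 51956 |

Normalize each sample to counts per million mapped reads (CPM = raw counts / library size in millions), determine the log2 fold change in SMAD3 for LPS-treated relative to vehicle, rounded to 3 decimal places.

2.082

CPM(vehicle) = 28019 / 54.51 = 514.0158
CPM(LPS-treated) = 51956 / 23.88 = 2175.7119
Fold change = 2175.7119 / 514.0158 = 4.23277
log2(4.23277) = 2.0816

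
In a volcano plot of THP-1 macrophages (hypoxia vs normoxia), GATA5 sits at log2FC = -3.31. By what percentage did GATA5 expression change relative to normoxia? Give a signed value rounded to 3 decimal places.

Fold change = 2^(-3.31) = 0.1008
Percent change = (FC − 1) × 100% = (0.1008 − 1) × 100 = -89.917%

-89.917%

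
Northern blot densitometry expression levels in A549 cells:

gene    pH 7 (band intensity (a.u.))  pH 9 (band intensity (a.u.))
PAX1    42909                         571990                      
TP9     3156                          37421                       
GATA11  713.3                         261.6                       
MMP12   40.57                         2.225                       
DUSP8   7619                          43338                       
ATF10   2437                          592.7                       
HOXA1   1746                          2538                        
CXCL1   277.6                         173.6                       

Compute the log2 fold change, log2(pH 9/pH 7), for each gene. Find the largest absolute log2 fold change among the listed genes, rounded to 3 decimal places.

4.189

log2(571990/42909) = 3.737  (PAX1)
log2(37421/3156) = 3.568  (TP9)
log2(261.6/713.3) = -1.447  (GATA11)
log2(2.225/40.57) = -4.189  (MMP12)
log2(43338/7619) = 2.508  (DUSP8)
log2(592.7/2437) = -2.040  (ATF10)
log2(2538/1746) = 0.540  (HOXA1)
log2(173.6/277.6) = -0.677  (CXCL1)
The largest magnitude belongs to MMP12.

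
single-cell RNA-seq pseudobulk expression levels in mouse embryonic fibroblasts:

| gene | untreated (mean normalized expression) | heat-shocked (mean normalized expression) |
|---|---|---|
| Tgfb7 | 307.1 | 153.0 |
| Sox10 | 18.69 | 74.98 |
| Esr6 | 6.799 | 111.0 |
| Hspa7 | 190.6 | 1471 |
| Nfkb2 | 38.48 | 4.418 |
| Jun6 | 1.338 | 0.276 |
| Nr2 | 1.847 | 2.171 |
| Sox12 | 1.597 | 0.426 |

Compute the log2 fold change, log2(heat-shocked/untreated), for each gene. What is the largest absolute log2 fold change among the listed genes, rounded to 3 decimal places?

4.029

log2(153.0/307.1) = -1.005  (Tgfb7)
log2(74.98/18.69) = 2.004  (Sox10)
log2(111.0/6.799) = 4.029  (Esr6)
log2(1471/190.6) = 2.948  (Hspa7)
log2(4.418/38.48) = -3.123  (Nfkb2)
log2(0.276/1.338) = -2.277  (Jun6)
log2(2.171/1.847) = 0.233  (Nr2)
log2(0.426/1.597) = -1.906  (Sox12)
The largest magnitude belongs to Esr6.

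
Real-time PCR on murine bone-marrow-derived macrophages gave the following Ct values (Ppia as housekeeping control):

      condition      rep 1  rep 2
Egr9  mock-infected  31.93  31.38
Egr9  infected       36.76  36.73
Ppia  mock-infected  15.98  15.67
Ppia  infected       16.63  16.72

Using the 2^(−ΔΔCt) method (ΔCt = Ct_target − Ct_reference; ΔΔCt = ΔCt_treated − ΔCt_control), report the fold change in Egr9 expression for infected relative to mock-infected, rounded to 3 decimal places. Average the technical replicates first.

0.053

Mean Ct: Egr9 mock-infected 31.655; Egr9 infected 36.745; Ppia mock-infected 15.825; Ppia infected 16.675
ΔCt(mock-infected) = 31.655 − 15.825 = 15.830
ΔCt(infected) = 36.745 − 16.675 = 20.070
ΔΔCt = 20.070 − 15.830 = 4.240
Fold change = 2^(−4.240) = 0.0529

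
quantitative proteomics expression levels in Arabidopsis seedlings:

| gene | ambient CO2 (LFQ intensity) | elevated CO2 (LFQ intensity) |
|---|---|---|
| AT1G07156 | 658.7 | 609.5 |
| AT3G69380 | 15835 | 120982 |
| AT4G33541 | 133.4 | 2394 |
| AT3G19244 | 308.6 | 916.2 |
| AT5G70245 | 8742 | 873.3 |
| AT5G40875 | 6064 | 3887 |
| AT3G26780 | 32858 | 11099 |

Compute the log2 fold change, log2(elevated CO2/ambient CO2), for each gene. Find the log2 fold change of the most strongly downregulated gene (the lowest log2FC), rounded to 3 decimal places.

log2(609.5/658.7) = -0.112  (AT1G07156)
log2(120982/15835) = 2.934  (AT3G69380)
log2(2394/133.4) = 4.166  (AT4G33541)
log2(916.2/308.6) = 1.570  (AT3G19244)
log2(873.3/8742) = -3.323  (AT5G70245)
log2(3887/6064) = -0.642  (AT5G40875)
log2(11099/32858) = -1.566  (AT3G26780)
AT5G70245 is most strongly downregulated.

-3.323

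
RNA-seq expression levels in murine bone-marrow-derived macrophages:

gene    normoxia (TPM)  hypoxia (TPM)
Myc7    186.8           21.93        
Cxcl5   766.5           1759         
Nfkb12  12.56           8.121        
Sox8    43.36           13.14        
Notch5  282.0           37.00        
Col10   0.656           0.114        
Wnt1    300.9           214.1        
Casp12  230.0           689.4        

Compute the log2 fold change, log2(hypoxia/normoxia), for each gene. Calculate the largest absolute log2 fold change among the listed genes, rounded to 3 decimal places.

3.091

log2(21.93/186.8) = -3.091  (Myc7)
log2(1759/766.5) = 1.198  (Cxcl5)
log2(8.121/12.56) = -0.629  (Nfkb12)
log2(13.14/43.36) = -1.722  (Sox8)
log2(37.00/282.0) = -2.930  (Notch5)
log2(0.114/0.656) = -2.525  (Col10)
log2(214.1/300.9) = -0.491  (Wnt1)
log2(689.4/230.0) = 1.584  (Casp12)
The largest magnitude belongs to Myc7.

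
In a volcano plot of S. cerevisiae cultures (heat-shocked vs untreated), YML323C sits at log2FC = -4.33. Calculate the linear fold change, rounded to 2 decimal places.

Fold change = 2^(-4.33) = 0.050
That is, YML323C drops to 5.0% of the untreated level.

0.05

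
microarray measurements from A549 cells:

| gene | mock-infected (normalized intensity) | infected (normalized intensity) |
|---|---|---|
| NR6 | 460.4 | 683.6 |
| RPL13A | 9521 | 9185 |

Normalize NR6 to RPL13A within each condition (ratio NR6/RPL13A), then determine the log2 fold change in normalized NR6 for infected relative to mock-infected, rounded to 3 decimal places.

NR6/RPL13A (mock-infected) = 460.4 / 9521 = 0.048356
NR6/RPL13A (infected) = 683.6 / 9185 = 0.074426
Fold change = 0.074426 / 0.048356 = 1.5391
log2(1.5391) = 0.6221

0.622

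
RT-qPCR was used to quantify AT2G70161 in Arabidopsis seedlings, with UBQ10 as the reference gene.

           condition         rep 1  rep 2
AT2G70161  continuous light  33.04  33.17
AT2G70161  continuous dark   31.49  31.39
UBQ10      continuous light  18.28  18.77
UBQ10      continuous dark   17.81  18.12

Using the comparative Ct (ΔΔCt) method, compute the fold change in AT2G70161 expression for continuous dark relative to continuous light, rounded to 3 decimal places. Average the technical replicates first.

Mean Ct: AT2G70161 continuous light 33.105; AT2G70161 continuous dark 31.440; UBQ10 continuous light 18.525; UBQ10 continuous dark 17.965
ΔCt(continuous light) = 33.105 − 18.525 = 14.580
ΔCt(continuous dark) = 31.440 − 17.965 = 13.475
ΔΔCt = 13.475 − 14.580 = -1.105
Fold change = 2^(−(-1.105)) = 2^1.105 = 2.1510

2.151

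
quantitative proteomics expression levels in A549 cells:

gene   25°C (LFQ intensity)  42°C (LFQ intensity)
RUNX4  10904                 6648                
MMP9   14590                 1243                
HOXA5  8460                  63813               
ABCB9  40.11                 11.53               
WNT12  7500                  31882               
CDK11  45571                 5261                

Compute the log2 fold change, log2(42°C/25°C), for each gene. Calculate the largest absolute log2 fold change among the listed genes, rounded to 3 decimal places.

log2(6648/10904) = -0.714  (RUNX4)
log2(1243/14590) = -3.553  (MMP9)
log2(63813/8460) = 2.915  (HOXA5)
log2(11.53/40.11) = -1.799  (ABCB9)
log2(31882/7500) = 2.088  (WNT12)
log2(5261/45571) = -3.115  (CDK11)
The largest magnitude belongs to MMP9.

3.553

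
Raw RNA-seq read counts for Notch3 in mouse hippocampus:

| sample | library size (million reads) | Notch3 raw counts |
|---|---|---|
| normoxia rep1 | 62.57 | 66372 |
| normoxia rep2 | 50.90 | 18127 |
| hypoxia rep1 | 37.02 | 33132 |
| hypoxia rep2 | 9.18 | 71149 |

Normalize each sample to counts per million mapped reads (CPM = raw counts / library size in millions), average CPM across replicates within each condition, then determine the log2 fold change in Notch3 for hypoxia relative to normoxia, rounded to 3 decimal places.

2.609

CPM(normoxia rep1) = 66372 / 62.57 = 1060.7639
CPM(normoxia rep2) = 18127 / 50.90 = 356.1297
CPM(hypoxia rep1) = 33132 / 37.02 = 894.9757
CPM(hypoxia rep2) = 71149 / 9.18 = 7750.4357
mean CPM(normoxia) = 708.4468; mean CPM(hypoxia) = 4322.7057
Fold change = 4322.7057 / 708.4468 = 6.10167
log2(6.10167) = 2.6092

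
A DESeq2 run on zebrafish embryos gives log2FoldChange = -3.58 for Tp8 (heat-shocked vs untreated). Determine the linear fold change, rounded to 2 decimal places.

0.08

Fold change = 2^(-3.58) = 0.084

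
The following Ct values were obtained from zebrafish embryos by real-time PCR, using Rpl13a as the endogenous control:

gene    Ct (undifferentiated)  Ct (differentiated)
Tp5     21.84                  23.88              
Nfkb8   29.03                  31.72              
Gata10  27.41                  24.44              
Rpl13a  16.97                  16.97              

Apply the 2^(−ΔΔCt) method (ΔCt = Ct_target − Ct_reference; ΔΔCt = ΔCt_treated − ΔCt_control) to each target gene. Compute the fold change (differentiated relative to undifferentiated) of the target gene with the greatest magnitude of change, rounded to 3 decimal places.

7.835

Tp5: ΔΔCt = (23.88−16.97) − (21.84−16.97) = 6.91 − 4.87 = 2.04; fold change = 2^-2.04 = 0.243
Nfkb8: ΔΔCt = (31.72−16.97) − (29.03−16.97) = 14.75 − 12.06 = 2.69; fold change = 2^-2.69 = 0.155
Gata10: ΔΔCt = (24.44−16.97) − (27.41−16.97) = 7.47 − 10.44 = -2.97; fold change = 2^2.97 = 7.835
Gata10 has the largest |ΔΔCt| = 2.97.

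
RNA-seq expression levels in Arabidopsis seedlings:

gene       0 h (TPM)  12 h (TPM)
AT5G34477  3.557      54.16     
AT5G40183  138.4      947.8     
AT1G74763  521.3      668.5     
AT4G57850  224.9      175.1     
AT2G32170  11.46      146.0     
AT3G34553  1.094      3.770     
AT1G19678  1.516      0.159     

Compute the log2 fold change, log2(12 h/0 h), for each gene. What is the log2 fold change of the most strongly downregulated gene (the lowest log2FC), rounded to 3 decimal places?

-3.253

log2(54.16/3.557) = 3.928  (AT5G34477)
log2(947.8/138.4) = 2.776  (AT5G40183)
log2(668.5/521.3) = 0.359  (AT1G74763)
log2(175.1/224.9) = -0.361  (AT4G57850)
log2(146.0/11.46) = 3.671  (AT2G32170)
log2(3.770/1.094) = 1.785  (AT3G34553)
log2(0.159/1.516) = -3.253  (AT1G19678)
AT1G19678 is most strongly downregulated.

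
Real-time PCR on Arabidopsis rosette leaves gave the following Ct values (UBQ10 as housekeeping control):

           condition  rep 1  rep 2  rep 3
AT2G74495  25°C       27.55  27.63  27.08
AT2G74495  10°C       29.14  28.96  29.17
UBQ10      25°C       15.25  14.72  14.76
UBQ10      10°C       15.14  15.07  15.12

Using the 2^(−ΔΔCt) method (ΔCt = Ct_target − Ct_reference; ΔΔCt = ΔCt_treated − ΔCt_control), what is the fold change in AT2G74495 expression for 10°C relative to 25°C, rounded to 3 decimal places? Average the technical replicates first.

Mean Ct: AT2G74495 25°C 27.420; AT2G74495 10°C 29.090; UBQ10 25°C 14.910; UBQ10 10°C 15.110
ΔCt(25°C) = 27.420 − 14.910 = 12.510
ΔCt(10°C) = 29.090 − 15.110 = 13.980
ΔΔCt = 13.980 − 12.510 = 1.470
Fold change = 2^(−1.470) = 0.3610

0.361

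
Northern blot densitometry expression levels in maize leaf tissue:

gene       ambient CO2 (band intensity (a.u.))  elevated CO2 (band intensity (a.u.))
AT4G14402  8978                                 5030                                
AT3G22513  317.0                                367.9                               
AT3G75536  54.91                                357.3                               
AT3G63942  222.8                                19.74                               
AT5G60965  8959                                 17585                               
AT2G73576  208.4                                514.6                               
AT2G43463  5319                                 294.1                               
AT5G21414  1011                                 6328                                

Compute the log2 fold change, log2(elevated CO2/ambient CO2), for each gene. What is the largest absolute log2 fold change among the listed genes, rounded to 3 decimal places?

log2(5030/8978) = -0.836  (AT4G14402)
log2(367.9/317.0) = 0.215  (AT3G22513)
log2(357.3/54.91) = 2.702  (AT3G75536)
log2(19.74/222.8) = -3.497  (AT3G63942)
log2(17585/8959) = 0.973  (AT5G60965)
log2(514.6/208.4) = 1.304  (AT2G73576)
log2(294.1/5319) = -4.177  (AT2G43463)
log2(6328/1011) = 2.646  (AT5G21414)
The largest magnitude belongs to AT2G43463.

4.177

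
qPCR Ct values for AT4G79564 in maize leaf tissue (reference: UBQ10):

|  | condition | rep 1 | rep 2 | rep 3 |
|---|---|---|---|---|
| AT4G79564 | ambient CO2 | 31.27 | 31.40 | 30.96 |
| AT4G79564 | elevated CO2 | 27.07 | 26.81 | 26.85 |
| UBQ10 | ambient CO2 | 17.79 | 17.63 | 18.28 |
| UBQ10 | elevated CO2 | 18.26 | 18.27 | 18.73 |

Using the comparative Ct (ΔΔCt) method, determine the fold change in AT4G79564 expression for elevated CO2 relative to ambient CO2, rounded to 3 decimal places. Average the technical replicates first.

28.246

Mean Ct: AT4G79564 ambient CO2 31.210; AT4G79564 elevated CO2 26.910; UBQ10 ambient CO2 17.900; UBQ10 elevated CO2 18.420
ΔCt(ambient CO2) = 31.210 − 17.900 = 13.310
ΔCt(elevated CO2) = 26.910 − 18.420 = 8.490
ΔΔCt = 8.490 − 13.310 = -4.820
Fold change = 2^(−(-4.820)) = 2^4.820 = 28.2465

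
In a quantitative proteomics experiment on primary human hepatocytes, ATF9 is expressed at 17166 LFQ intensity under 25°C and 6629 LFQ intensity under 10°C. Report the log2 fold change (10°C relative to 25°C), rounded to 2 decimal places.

-1.37

Fold change = 6629 / 17166 = 0.3862
log2(0.3862) = -1.373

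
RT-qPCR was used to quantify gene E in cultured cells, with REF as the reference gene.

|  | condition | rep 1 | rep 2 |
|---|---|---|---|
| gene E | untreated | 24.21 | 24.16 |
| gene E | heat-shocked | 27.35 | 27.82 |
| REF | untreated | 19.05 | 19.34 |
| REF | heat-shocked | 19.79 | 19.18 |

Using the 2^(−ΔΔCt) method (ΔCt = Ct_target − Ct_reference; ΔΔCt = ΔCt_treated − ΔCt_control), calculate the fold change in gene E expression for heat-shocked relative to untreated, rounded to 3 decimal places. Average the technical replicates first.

0.116

Mean Ct: gene E untreated 24.185; gene E heat-shocked 27.585; REF untreated 19.195; REF heat-shocked 19.485
ΔCt(untreated) = 24.185 − 19.195 = 4.990
ΔCt(heat-shocked) = 27.585 − 19.485 = 8.100
ΔΔCt = 8.100 − 4.990 = 3.110
Fold change = 2^(−3.110) = 0.1158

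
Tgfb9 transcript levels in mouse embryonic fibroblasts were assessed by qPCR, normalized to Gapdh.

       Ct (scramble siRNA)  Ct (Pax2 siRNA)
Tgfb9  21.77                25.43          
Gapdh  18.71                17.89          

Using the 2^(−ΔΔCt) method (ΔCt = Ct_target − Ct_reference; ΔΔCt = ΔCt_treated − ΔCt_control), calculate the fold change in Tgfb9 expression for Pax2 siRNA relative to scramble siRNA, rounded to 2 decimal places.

0.04

ΔCt(scramble siRNA) = 21.770 − 18.710 = 3.060
ΔCt(Pax2 siRNA) = 25.430 − 17.890 = 7.540
ΔΔCt = 7.540 − 3.060 = 4.480
Fold change = 2^(−4.480) = 0.045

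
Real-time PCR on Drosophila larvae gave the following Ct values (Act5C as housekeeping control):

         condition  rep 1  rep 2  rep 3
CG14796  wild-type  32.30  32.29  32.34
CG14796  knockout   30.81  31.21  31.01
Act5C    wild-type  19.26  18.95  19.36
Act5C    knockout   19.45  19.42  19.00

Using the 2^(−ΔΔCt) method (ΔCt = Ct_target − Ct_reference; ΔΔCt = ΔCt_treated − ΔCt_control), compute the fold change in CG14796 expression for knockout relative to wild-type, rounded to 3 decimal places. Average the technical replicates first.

2.639

Mean Ct: CG14796 wild-type 32.310; CG14796 knockout 31.010; Act5C wild-type 19.190; Act5C knockout 19.290
ΔCt(wild-type) = 32.310 − 19.190 = 13.120
ΔCt(knockout) = 31.010 − 19.290 = 11.720
ΔΔCt = 11.720 − 13.120 = -1.400
Fold change = 2^(−(-1.400)) = 2^1.400 = 2.6390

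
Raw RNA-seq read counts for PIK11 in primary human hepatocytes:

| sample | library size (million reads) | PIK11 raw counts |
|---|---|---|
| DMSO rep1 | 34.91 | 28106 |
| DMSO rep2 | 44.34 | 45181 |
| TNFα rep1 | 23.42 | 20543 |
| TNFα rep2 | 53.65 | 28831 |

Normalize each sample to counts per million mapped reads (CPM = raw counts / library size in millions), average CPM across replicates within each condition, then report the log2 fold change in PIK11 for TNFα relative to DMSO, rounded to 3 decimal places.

CPM(DMSO rep1) = 28106 / 34.91 = 805.0988
CPM(DMSO rep2) = 45181 / 44.34 = 1018.9671
CPM(TNFα rep1) = 20543 / 23.42 = 877.1563
CPM(TNFα rep2) = 28831 / 53.65 = 537.3905
mean CPM(DMSO) = 912.0329; mean CPM(TNFα) = 707.2734
Fold change = 707.2734 / 912.0329 = 0.77549
log2(0.77549) = -0.3668

-0.367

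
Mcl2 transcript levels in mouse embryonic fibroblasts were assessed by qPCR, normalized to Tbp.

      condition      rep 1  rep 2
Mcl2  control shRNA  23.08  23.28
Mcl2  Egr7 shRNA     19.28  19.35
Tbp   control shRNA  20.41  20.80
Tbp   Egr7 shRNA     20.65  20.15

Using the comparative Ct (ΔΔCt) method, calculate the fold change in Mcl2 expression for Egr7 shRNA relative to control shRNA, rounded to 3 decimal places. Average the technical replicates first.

Mean Ct: Mcl2 control shRNA 23.180; Mcl2 Egr7 shRNA 19.315; Tbp control shRNA 20.605; Tbp Egr7 shRNA 20.400
ΔCt(control shRNA) = 23.180 − 20.605 = 2.575
ΔCt(Egr7 shRNA) = 19.315 − 20.400 = -1.085
ΔΔCt = -1.085 − 2.575 = -3.660
Fold change = 2^(−(-3.660)) = 2^3.660 = 12.6407

12.641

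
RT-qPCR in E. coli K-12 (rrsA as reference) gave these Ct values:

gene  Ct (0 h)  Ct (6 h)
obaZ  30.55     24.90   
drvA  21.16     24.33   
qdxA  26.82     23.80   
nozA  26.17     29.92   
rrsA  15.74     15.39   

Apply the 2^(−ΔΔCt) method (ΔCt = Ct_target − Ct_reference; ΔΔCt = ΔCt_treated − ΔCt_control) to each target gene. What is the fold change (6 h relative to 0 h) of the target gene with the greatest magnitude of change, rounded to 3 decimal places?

39.397

obaZ: ΔΔCt = (24.90−15.39) − (30.55−15.74) = 9.51 − 14.81 = -5.30; fold change = 2^5.30 = 39.397
drvA: ΔΔCt = (24.33−15.39) − (21.16−15.74) = 8.94 − 5.42 = 3.52; fold change = 2^-3.52 = 0.087
qdxA: ΔΔCt = (23.80−15.39) − (26.82−15.74) = 8.41 − 11.08 = -2.67; fold change = 2^2.67 = 6.364
nozA: ΔΔCt = (29.92−15.39) − (26.17−15.74) = 14.53 − 10.43 = 4.10; fold change = 2^-4.10 = 0.058
obaZ has the largest |ΔΔCt| = 5.30.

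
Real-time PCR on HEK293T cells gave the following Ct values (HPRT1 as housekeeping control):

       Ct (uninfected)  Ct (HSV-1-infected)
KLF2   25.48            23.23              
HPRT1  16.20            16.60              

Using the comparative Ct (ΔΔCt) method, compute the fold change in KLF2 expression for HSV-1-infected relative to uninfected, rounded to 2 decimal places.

6.28

ΔCt(uninfected) = 25.480 − 16.200 = 9.280
ΔCt(HSV-1-infected) = 23.230 − 16.600 = 6.630
ΔΔCt = 6.630 − 9.280 = -2.650
Fold change = 2^(−(-2.650)) = 2^2.650 = 6.277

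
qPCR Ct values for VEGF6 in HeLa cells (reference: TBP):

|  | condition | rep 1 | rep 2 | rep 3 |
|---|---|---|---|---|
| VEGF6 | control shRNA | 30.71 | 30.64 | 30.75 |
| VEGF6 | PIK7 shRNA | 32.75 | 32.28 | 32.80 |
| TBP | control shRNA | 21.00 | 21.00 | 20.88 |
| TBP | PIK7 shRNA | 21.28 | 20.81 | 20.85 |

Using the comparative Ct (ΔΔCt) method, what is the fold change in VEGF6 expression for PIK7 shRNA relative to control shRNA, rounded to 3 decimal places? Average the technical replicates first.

0.270

Mean Ct: VEGF6 control shRNA 30.700; VEGF6 PIK7 shRNA 32.610; TBP control shRNA 20.960; TBP PIK7 shRNA 20.980
ΔCt(control shRNA) = 30.700 − 20.960 = 9.740
ΔCt(PIK7 shRNA) = 32.610 − 20.980 = 11.630
ΔΔCt = 11.630 − 9.740 = 1.890
Fold change = 2^(−1.890) = 0.2698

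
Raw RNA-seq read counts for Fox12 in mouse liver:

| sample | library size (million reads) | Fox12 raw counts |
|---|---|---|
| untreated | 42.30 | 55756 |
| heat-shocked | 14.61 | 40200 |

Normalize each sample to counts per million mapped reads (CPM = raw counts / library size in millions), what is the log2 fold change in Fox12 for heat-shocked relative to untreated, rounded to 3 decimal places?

1.062

CPM(untreated) = 55756 / 42.30 = 1318.1087
CPM(heat-shocked) = 40200 / 14.61 = 2751.5400
Fold change = 2751.5400 / 1318.1087 = 2.08749
log2(2.08749) = 1.0618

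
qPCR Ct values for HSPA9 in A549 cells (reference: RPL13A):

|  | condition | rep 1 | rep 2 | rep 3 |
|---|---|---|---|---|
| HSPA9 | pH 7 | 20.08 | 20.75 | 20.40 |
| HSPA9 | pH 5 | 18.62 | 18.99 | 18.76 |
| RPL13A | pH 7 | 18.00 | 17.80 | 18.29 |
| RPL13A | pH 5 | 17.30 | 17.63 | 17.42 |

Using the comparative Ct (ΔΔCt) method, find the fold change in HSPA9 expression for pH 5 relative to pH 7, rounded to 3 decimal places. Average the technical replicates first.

Mean Ct: HSPA9 pH 7 20.410; HSPA9 pH 5 18.790; RPL13A pH 7 18.030; RPL13A pH 5 17.450
ΔCt(pH 7) = 20.410 − 18.030 = 2.380
ΔCt(pH 5) = 18.790 − 17.450 = 1.340
ΔΔCt = 1.340 − 2.380 = -1.040
Fold change = 2^(−(-1.040)) = 2^1.040 = 2.0562

2.056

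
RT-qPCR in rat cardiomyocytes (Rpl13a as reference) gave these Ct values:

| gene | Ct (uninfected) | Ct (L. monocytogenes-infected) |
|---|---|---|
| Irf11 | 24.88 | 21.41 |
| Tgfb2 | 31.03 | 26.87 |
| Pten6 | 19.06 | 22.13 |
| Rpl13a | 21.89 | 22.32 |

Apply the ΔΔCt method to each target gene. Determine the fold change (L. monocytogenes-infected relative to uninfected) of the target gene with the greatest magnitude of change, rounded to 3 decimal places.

24.084

Irf11: ΔΔCt = (21.41−22.32) − (24.88−21.89) = -0.91 − 2.99 = -3.90; fold change = 2^3.90 = 14.929
Tgfb2: ΔΔCt = (26.87−22.32) − (31.03−21.89) = 4.55 − 9.14 = -4.59; fold change = 2^4.59 = 24.084
Pten6: ΔΔCt = (22.13−22.32) − (19.06−21.89) = -0.19 − (-2.83) = 2.64; fold change = 2^-2.64 = 0.160
Tgfb2 has the largest |ΔΔCt| = 4.59.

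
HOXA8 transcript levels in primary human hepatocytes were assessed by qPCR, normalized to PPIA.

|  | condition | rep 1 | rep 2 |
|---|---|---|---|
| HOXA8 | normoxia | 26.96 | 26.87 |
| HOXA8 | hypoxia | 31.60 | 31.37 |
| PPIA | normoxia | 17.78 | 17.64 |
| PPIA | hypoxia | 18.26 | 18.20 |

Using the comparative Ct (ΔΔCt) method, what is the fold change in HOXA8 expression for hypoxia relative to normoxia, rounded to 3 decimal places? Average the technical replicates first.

Mean Ct: HOXA8 normoxia 26.915; HOXA8 hypoxia 31.485; PPIA normoxia 17.710; PPIA hypoxia 18.230
ΔCt(normoxia) = 26.915 − 17.710 = 9.205
ΔCt(hypoxia) = 31.485 − 18.230 = 13.255
ΔΔCt = 13.255 − 9.205 = 4.050
Fold change = 2^(−4.050) = 0.0604

0.060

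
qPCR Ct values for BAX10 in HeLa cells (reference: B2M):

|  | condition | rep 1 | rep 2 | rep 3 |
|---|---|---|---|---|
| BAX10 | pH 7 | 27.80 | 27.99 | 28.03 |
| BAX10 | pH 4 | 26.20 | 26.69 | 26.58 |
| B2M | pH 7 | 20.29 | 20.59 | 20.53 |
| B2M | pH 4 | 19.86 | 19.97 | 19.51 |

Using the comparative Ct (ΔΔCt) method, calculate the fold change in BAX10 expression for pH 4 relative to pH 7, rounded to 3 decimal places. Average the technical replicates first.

Mean Ct: BAX10 pH 7 27.940; BAX10 pH 4 26.490; B2M pH 7 20.470; B2M pH 4 19.780
ΔCt(pH 7) = 27.940 − 20.470 = 7.470
ΔCt(pH 4) = 26.490 − 19.780 = 6.710
ΔΔCt = 6.710 − 7.470 = -0.760
Fold change = 2^(−(-0.760)) = 2^0.760 = 1.6935

1.693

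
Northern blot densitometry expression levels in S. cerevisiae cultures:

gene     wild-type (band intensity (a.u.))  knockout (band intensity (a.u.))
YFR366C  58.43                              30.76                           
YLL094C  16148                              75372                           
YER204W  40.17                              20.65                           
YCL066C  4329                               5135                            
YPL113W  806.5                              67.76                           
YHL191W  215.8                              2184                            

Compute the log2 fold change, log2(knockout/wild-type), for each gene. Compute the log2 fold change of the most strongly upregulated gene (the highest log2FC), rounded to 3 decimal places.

log2(30.76/58.43) = -0.926  (YFR366C)
log2(75372/16148) = 2.223  (YLL094C)
log2(20.65/40.17) = -0.960  (YER204W)
log2(5135/4329) = 0.246  (YCL066C)
log2(67.76/806.5) = -3.573  (YPL113W)
log2(2184/215.8) = 3.339  (YHL191W)
YHL191W is most strongly upregulated.

3.339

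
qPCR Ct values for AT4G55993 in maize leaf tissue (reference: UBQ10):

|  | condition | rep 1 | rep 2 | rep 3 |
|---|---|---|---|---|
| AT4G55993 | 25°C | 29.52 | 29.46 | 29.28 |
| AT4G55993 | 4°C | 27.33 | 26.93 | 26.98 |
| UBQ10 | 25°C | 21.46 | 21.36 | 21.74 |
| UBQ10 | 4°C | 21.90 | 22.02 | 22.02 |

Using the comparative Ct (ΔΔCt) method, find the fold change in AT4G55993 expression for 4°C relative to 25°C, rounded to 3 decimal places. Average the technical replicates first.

6.964

Mean Ct: AT4G55993 25°C 29.420; AT4G55993 4°C 27.080; UBQ10 25°C 21.520; UBQ10 4°C 21.980
ΔCt(25°C) = 29.420 − 21.520 = 7.900
ΔCt(4°C) = 27.080 − 21.980 = 5.100
ΔΔCt = 5.100 − 7.900 = -2.800
Fold change = 2^(−(-2.800)) = 2^2.800 = 6.9644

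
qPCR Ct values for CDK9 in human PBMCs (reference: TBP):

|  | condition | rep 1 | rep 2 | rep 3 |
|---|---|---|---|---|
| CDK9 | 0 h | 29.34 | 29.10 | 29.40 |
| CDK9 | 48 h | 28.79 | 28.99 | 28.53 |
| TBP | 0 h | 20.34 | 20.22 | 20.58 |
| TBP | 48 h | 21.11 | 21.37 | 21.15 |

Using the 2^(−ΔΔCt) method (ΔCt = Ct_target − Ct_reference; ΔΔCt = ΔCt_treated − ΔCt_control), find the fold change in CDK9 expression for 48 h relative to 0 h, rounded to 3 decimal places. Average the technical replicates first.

2.532

Mean Ct: CDK9 0 h 29.280; CDK9 48 h 28.770; TBP 0 h 20.380; TBP 48 h 21.210
ΔCt(0 h) = 29.280 − 20.380 = 8.900
ΔCt(48 h) = 28.770 − 21.210 = 7.560
ΔΔCt = 7.560 − 8.900 = -1.340
Fold change = 2^(−(-1.340)) = 2^1.340 = 2.5315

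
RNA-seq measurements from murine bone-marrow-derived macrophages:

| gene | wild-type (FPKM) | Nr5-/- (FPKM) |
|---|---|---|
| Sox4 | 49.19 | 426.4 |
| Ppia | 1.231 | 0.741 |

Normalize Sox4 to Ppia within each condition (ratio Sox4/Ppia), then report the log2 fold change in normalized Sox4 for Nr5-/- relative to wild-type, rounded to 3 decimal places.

3.848

Sox4/Ppia (wild-type) = 49.19 / 1.231 = 39.959
Sox4/Ppia (Nr5-/-) = 426.4 / 0.741 = 575.44
Fold change = 575.44 / 39.959 = 14.4006
log2(14.4006) = 3.8481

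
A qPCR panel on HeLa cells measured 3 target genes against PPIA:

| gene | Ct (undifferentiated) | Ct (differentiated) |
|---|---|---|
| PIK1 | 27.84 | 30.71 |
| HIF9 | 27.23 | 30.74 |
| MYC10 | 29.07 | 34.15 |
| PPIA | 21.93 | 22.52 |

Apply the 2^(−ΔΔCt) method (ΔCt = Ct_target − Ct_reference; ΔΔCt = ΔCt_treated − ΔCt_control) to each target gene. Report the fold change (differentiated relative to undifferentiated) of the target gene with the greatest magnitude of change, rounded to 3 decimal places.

0.045

PIK1: ΔΔCt = (30.71−22.52) − (27.84−21.93) = 8.19 − 5.91 = 2.28; fold change = 2^-2.28 = 0.206
HIF9: ΔΔCt = (30.74−22.52) − (27.23−21.93) = 8.22 − 5.30 = 2.92; fold change = 2^-2.92 = 0.132
MYC10: ΔΔCt = (34.15−22.52) − (29.07−21.93) = 11.63 − 7.14 = 4.49; fold change = 2^-4.49 = 0.045
MYC10 has the largest |ΔΔCt| = 4.49.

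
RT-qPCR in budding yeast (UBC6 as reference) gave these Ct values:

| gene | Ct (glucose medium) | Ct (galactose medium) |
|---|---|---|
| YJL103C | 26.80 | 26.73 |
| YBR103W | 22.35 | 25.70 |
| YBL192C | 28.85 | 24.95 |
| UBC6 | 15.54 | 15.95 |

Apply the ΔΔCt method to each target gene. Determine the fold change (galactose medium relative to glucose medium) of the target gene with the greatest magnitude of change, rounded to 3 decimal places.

19.835

YJL103C: ΔΔCt = (26.73−15.95) − (26.80−15.54) = 10.78 − 11.26 = -0.48; fold change = 2^0.48 = 1.395
YBR103W: ΔΔCt = (25.70−15.95) − (22.35−15.54) = 9.75 − 6.81 = 2.94; fold change = 2^-2.94 = 0.130
YBL192C: ΔΔCt = (24.95−15.95) − (28.85−15.54) = 9.00 − 13.31 = -4.31; fold change = 2^4.31 = 19.835
YBL192C has the largest |ΔΔCt| = 4.31.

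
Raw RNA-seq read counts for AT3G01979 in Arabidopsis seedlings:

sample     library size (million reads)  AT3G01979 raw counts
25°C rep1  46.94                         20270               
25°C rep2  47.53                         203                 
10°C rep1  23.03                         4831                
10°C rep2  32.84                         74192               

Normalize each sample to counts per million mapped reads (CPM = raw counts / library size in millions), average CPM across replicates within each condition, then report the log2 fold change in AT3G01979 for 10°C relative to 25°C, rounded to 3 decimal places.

CPM(25°C rep1) = 20270 / 46.94 = 431.8279
CPM(25°C rep2) = 203 / 47.53 = 4.2710
CPM(10°C rep1) = 4831 / 23.03 = 209.7699
CPM(10°C rep2) = 74192 / 32.84 = 2259.1961
mean CPM(25°C) = 218.0494; mean CPM(10°C) = 1234.4830
Fold change = 1234.4830 / 218.0494 = 5.66148
log2(5.66148) = 2.5012

2.501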